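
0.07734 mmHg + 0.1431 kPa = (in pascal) 1 mmHg = 133.32237 Pa, so 0.07734 mmHg = 0.07734 * 133.32237 = 10.311152 Pa. 1 kPa = 1000 Pa, so 0.1431 kPa = 0.1431 * 1000 = 143.1 Pa. Sum: 10.311152 + 143.1 = 153.41115 Pa. 153.41115 Pa = 153.41115 pascal ≈ 153.4 pascal (4 s.f.). Final answer: 153.4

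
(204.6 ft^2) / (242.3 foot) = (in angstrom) 1 ft^2 = 0.09290304 m^2, so 204.6 ft^2 = 204.6 * 0.09290304 = 19.007962 m^2. 1 foot = 0.3048 m, so 242.3 foot = 242.3 * 0.3048 = 73.85304 m. Combine: 19.007962 m^2 / 73.85304 m = 0.25737548 m. 1 angstrom = 1e-10 m, so 0.25737548 m = 0.25737548 / 1e-10 = 2.5737548e+09 angstrom ≈ 2.574e+09 angstrom (4 s.f.). Final answer: 2.574e+09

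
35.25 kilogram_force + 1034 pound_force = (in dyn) 4.945e+08. Check: 1 kilogram_force = 9.80665 N, so 35.25 kilogram_force = 35.25 * 9.80665 = 345.68441 N. 1 pound_force = 4.4482216 N, so 1034 pound_force = 1034 * 4.4482216 = 4599.4612 N. Sum: 345.68441 + 4599.4612 = 4945.1456 N. 1 dyn = 1e-05 N, so 4945.1456 N = 4945.1456 / 1e-05 = 4.9451456e+08 dyn ≈ 4.945e+08 dyn (4 s.f.).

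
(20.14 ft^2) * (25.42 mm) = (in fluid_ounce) 1 ft^2 = 0.09290304 m^2, so 20.14 ft^2 = 20.14 * 0.09290304 = 1.8710672 m^2. 1 mm = 0.001 m, so 25.42 mm = 25.42 * 0.001 = 0.02542 m. Combine: 1.8710672 m^2 * 0.02542 m = 0.047562529 m^3. 1 fluid_ounce = 2.957353e-05 m^3, so 0.047562529 m^3 = 0.047562529 / 2.957353e-05 = 1608.2804 fluid_ounce ≈ 1608 fluid_ounce (4 s.f.). Final answer: 1608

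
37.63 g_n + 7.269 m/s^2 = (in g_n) 1 g_n = 9.80665 m/s^2, so 37.63 g_n = 37.63 * 9.80665 = 369.02424 m/s^2. 7.269 m/s^2 is already in m/s^2. Sum: 369.02424 + 7.269 = 376.29324 m/s^2. 1 g_n = 9.80665 m/s^2, so 376.29324 m/s^2 = 376.29324 / 9.80665 = 38.371232 g_n ≈ 38.37 g_n (4 s.f.). Final answer: 38.37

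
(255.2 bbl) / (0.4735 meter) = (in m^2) 85.69. Check: 1 bbl = 0.15898729 m^3, so 255.2 bbl = 255.2 * 0.15898729 = 40.573558 m^3. 0.4735 meter = 0.4735 m. Combine: 40.573558 m^3 / 0.4735 m = 85.688612 m^2. Result: 85.688612 m^2 ≈ 85.69 m^2 (4 s.f.).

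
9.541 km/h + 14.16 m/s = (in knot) 1 km/h = 0.27777778 m/s, so 9.541 km/h = 9.541 * 0.27777778 = 2.6502778 m/s. 14.16 m/s is already in m/s. Sum: 2.6502778 + 14.16 = 16.810278 m/s. 1 knot = 0.51444444 m/s, so 16.810278 m/s = 16.810278 / 0.51444444 = 32.676566 knot ≈ 32.68 knot (4 s.f.). Final answer: 32.68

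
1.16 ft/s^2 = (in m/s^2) 1 ft/s^2 = 0.3048 m/s^2, so 1.16 ft/s^2 = 1.16 * 0.3048 = 0.353568 m/s^2. Result: 0.353568 m/s^2 ≈ 0.3536 m/s^2 (4 s.f.). Final answer: 0.3536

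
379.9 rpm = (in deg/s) 1 rpm = 0.10471976 rad/s, so 379.9 rpm = 379.9 * 0.10471976 = 39.783035 rad/s. 1 deg/s = 0.017453293 rad/s, so 39.783035 rad/s = 39.783035 / 0.017453293 = 2279.4 deg/s ≈ 2279 deg/s (4 s.f.). Final answer: 2279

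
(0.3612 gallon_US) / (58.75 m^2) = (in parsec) 7.542e-22. Check: 1 gallon_US = 0.0037854118 m^3, so 0.3612 gallon_US = 0.3612 * 0.0037854118 = 0.0013672907 m^3. 58.75 m^2 is already in m^2. Combine: 0.0013672907 m^3 / 58.75 m^2 = 2.3273034e-05 m. 1 parsec = 3.0856776e+16 m, so 2.3273034e-05 m = 2.3273034e-05 / 3.0856776e+16 = 7.5422766e-22 parsec ≈ 7.542e-22 parsec (4 s.f.).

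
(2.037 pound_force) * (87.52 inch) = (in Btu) 0.01909. Check: 1 pound_force = 4.4482216 N, so 2.037 pound_force = 2.037 * 4.4482216 = 9.0610274 N. 1 inch = 0.0254 m, so 87.52 inch = 87.52 * 0.0254 = 2.223008 m. Combine: 9.0610274 N * 2.223008 m = 20.142736 J. 1 Btu = 1055.0559 J, so 20.142736 J = 20.142736 / 1055.0559 = 0.01909163 Btu ≈ 0.01909 Btu (4 s.f.).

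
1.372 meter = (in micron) 1.372 meter = 1.372 m. 1 micron = 1e-06 m, so 1.372 m = 1.372 / 1e-06 = 1372000 micron ≈ 1.372e+06 micron (4 s.f.). Final answer: 1.372e+06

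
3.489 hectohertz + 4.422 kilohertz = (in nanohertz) 4.771e+12. Check: 1 hectohertz = 100 Hz, so 3.489 hectohertz = 3.489 * 100 = 348.9 Hz. 1 kilohertz = 1000 Hz, so 4.422 kilohertz = 4.422 * 1000 = 4422 Hz. Sum: 348.9 + 4422 = 4770.9 Hz. 1 nanohertz = 1e-09 Hz, so 4770.9 Hz = 4770.9 / 1e-09 = 4.7709e+12 nanohertz ≈ 4.771e+12 nanohertz (4 s.f.).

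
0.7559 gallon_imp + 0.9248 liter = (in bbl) 0.02743. Check: 1 gallon_imp = 0.00454609 m^3, so 0.7559 gallon_imp = 0.7559 * 0.00454609 = 0.0034363894 m^3. 1 liter = 0.001 m^3, so 0.9248 liter = 0.9248 * 0.001 = 0.0009248 m^3. Sum: 0.0034363894 + 0.0009248 = 0.0043611894 m^3. 1 bbl = 0.15898729 m^3, so 0.0043611894 m^3 = 0.0043611894 / 0.15898729 = 0.027431056 bbl ≈ 0.02743 bbl (4 s.f.).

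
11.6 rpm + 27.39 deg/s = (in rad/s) 1.693. Check: 1 rpm = 0.10471976 rad/s, so 11.6 rpm = 11.6 * 0.10471976 = 1.2147492 rad/s. 1 deg/s = 0.017453293 rad/s, so 27.39 deg/s = 27.39 * 0.017453293 = 0.47804568 rad/s. Sum: 1.2147492 + 0.47804568 = 1.6927948 rad/s. Result: 1.6927948 rad/s ≈ 1.693 rad/s (4 s.f.).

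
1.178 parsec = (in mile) 1 parsec = 3.0856776e+16 m, so 1.178 parsec = 1.178 * 3.0856776e+16 = 3.6349282e+16 m. 1 mile = 1609.344 m, so 3.6349282e+16 m = 3.6349282e+16 / 1609.344 = 2.2586397e+13 mile ≈ 2.259e+13 mile (4 s.f.). Final answer: 2.259e+13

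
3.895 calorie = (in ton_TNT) 3.895e-09. Check: 1 calorie = 4.184 J, so 3.895 calorie = 3.895 * 4.184 = 16.29668 J. 1 ton_TNT = 4.184e+09 J, so 16.29668 J = 16.29668 / 4.184e+09 = 3.895e-09 ton_TNT.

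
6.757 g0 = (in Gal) 1 g0 = 9.80665 m/s^2, so 6.757 g0 = 6.757 * 9.80665 = 66.263534 m/s^2. 1 Gal = 0.01 m/s^2, so 66.263534 m/s^2 = 66.263534 / 0.01 = 6626.3534 Gal ≈ 6626 Gal (4 s.f.). Final answer: 6626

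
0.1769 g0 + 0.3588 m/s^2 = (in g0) 1 g0 = 9.80665 m/s^2, so 0.1769 g0 = 0.1769 * 9.80665 = 1.7347964 m/s^2. 0.3588 m/s^2 is already in m/s^2. Sum: 1.7347964 + 0.3588 = 2.0935964 m/s^2. 1 g0 = 9.80665 m/s^2, so 2.0935964 m/s^2 = 2.0935964 / 9.80665 = 0.21348742 g0 ≈ 0.2135 g0 (4 s.f.). Final answer: 0.2135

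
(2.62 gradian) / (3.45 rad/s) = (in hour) 3.314e-06. Check: 1 gradian = 0.015707963 rad, so 2.62 gradian = 2.62 * 0.015707963 = 0.041154864 rad. 3.45 rad/s is already in rad/s. Combine: 0.041154864 rad / 3.45 rad/s = 0.011928946 s. 1 hour = 3600 s, so 0.011928946 s = 0.011928946 / 3600 = 3.3135961e-06 hour ≈ 3.314e-06 hour (4 s.f.).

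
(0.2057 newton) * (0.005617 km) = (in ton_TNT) 2.762e-10. Check: 0.2057 newton = 0.2057 N. 1 km = 1000 m, so 0.005617 km = 0.005617 * 1000 = 5.617 m. Combine: 0.2057 N * 5.617 m = 1.1554169 J. 1 ton_TNT = 4.184e+09 J, so 1.1554169 J = 1.1554169 / 4.184e+09 = 2.7615127e-10 ton_TNT ≈ 2.762e-10 ton_TNT (4 s.f.).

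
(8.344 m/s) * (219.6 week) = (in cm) 1.108e+11. Check: 8.344 m/s is already in m/s. 1 week = 604800 s, so 219.6 week = 219.6 * 604800 = 1.3281408e+08 s. Combine: 8.344 m/s * 1.3281408e+08 s = 1.1082007e+09 m. 1 cm = 0.01 m, so 1.1082007e+09 m = 1.1082007e+09 / 0.01 = 1.1082007e+11 cm ≈ 1.108e+11 cm (4 s.f.).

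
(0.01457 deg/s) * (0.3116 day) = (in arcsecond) 1.412e+06. Check: 1 deg/s = 0.017453293 rad/s, so 0.01457 deg/s = 0.01457 * 0.017453293 = 0.00025429447 rad/s. 1 day = 86400 s, so 0.3116 day = 0.3116 * 86400 = 26922.24 s. Combine: 0.00025429447 rad/s * 26922.24 s = 6.8461768 rad. 1 arcsecond = 4.8481368e-06 rad, so 6.8461768 rad = 6.8461768 / 4.8481368e-06 = 1412125.3 arcsecond ≈ 1.412e+06 arcsecond (4 s.f.).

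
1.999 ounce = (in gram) 1 ounce = 0.028349523 kg, so 1.999 ounce = 1.999 * 0.028349523 = 0.056670697 kg. 1 gram = 0.001 kg, so 0.056670697 kg = 0.056670697 / 0.001 = 56.670697 gram ≈ 56.67 gram (4 s.f.). Final answer: 56.67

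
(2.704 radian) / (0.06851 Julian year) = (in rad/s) 2.704 radian = 2.704 rad. 1 Julian year = 31557600 s, so 0.06851 Julian year = 0.06851 * 31557600 = 2162011.2 s. Combine: 2.704 rad / 2162011.2 s = 1.2506873e-06 rad/s. Result: 1.2506873e-06 rad/s ≈ 1.251e-06 rad/s (4 s.f.). Final answer: 1.251e-06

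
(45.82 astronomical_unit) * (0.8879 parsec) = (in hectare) 1 astronomical_unit = 1.4959787e+11 m, so 45.82 astronomical_unit = 45.82 * 1.4959787e+11 = 6.8545744e+12 m. 1 parsec = 3.0856776e+16 m, so 0.8879 parsec = 0.8879 * 3.0856776e+16 = 2.7397731e+16 m. Combine: 6.8545744e+12 m * 2.7397731e+16 m = 1.8779979e+29 m^2. 1 hectare = 10000 m^2, so 1.8779979e+29 m^2 = 1.8779979e+29 / 10000 = 1.8779979e+25 hectare ≈ 1.878e+25 hectare (4 s.f.). Final answer: 1.878e+25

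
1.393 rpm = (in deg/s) 1 rpm = 0.10471976 rad/s, so 1.393 rpm = 1.393 * 0.10471976 = 0.14587462 rad/s. 1 deg/s = 0.017453293 rad/s, so 0.14587462 rad/s = 0.14587462 / 0.017453293 = 8.358 deg/s. Final answer: 8.358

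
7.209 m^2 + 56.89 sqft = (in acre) 7.209 m^2 is already in m^2. 1 sqft = 0.09290304 m^2, so 56.89 sqft = 56.89 * 0.09290304 = 5.2852539 m^2. Sum: 7.209 + 5.2852539 = 12.494254 m^2. 1 acre = 4046.8564 m^2, so 12.494254 m^2 = 12.494254 / 4046.8564 = 0.0030873974 acre ≈ 0.003087 acre (4 s.f.). Final answer: 0.003087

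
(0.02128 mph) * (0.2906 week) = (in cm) 1.672e+05. Check: 1 mph = 0.44704 m/s, so 0.02128 mph = 0.02128 * 0.44704 = 0.0095130112 m/s. 1 week = 604800 s, so 0.2906 week = 0.2906 * 604800 = 175754.88 s. Combine: 0.0095130112 m/s * 175754.88 s = 1671.9581 m. 1 cm = 0.01 m, so 1671.9581 m = 1671.9581 / 0.01 = 167195.81 cm ≈ 1.672e+05 cm (4 s.f.).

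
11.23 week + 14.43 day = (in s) 1 week = 604800 s, so 11.23 week = 11.23 * 604800 = 6791904 s. 1 day = 86400 s, so 14.43 day = 14.43 * 86400 = 1246752 s. Sum: 6791904 + 1246752 = 8038656 s. Result: 8038656 s ≈ 8.039e+06 s (4 s.f.). Final answer: 8.039e+06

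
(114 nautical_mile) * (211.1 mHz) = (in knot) 8.664e+04. Check: 1 nautical_mile = 1852 m, so 114 nautical_mile = 114 * 1852 = 211128 m. 1 mHz = 0.001 Hz, so 211.1 mHz = 211.1 * 0.001 = 0.2111 Hz. Combine: 211128 m * 0.2111 Hz = 44569.121 m/s. 1 knot = 0.51444444 m/s, so 44569.121 m/s = 44569.121 / 0.51444444 = 86635.44 knot ≈ 8.664e+04 knot (4 s.f.).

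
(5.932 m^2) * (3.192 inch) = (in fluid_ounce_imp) 1.693e+04. Check: 5.932 m^2 is already in m^2. 1 inch = 0.0254 m, so 3.192 inch = 3.192 * 0.0254 = 0.0810768 m. Combine: 5.932 m^2 * 0.0810768 m = 0.48094758 m^3. 1 fluid_ounce_imp = 2.8413063e-05 m^3, so 0.48094758 m^3 = 0.48094758 / 2.8413063e-05 = 16926.988 fluid_ounce_imp ≈ 1.693e+04 fluid_ounce_imp (4 s.f.).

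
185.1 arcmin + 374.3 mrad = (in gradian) 1 arcmin = 0.00029088821 rad, so 185.1 arcmin = 185.1 * 0.00029088821 = 0.053843407 rad. 1 mrad = 0.001 rad, so 374.3 mrad = 374.3 * 0.001 = 0.3743 rad. Sum: 0.053843407 + 0.3743 = 0.42814341 rad. 1 gradian = 0.015707963 rad, so 0.42814341 rad = 0.42814341 / 0.015707963 = 27.256456 gradian ≈ 27.26 gradian (4 s.f.). Final answer: 27.26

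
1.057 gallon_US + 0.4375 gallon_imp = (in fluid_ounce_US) 1 gallon_US = 0.0037854118 m^3, so 1.057 gallon_US = 1.057 * 0.0037854118 = 0.0040011803 m^3. 1 gallon_imp = 0.00454609 m^3, so 0.4375 gallon_imp = 0.4375 * 0.00454609 = 0.0019889144 m^3. Sum: 0.0040011803 + 0.0019889144 = 0.0059900946 m^3. 1 fluid_ounce_US = 2.957353e-05 m^3, so 0.0059900946 m^3 = 0.0059900946 / 2.957353e-05 = 202.5492 fluid_ounce_US ≈ 202.5 fluid_ounce_US (4 s.f.). Final answer: 202.5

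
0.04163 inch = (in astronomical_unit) 7.068e-15. Check: 1 inch = 0.0254 m, so 0.04163 inch = 0.04163 * 0.0254 = 0.001057402 m. 1 astronomical_unit = 1.4959787e+11 m, so 0.001057402 m = 0.001057402 / 1.4959787e+11 = 7.0682958e-15 astronomical_unit ≈ 7.068e-15 astronomical_unit (4 s.f.).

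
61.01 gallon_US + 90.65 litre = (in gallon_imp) 70.74. Check: 1 gallon_US = 0.0037854118 m^3, so 61.01 gallon_US = 61.01 * 0.0037854118 = 0.23094797 m^3. 1 litre = 0.001 m^3, so 90.65 litre = 90.65 * 0.001 = 0.09065 m^3. Sum: 0.23094797 + 0.09065 = 0.32159797 m^3. 1 gallon_imp = 0.00454609 m^3, so 0.32159797 m^3 = 0.32159797 / 0.00454609 = 70.741664 gallon_imp ≈ 70.74 gallon_imp (4 s.f.).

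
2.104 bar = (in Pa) 1 bar = 100000 Pa, so 2.104 bar = 2.104 * 100000 = 210400 Pa. Result: 210400 Pa ≈ 2.104e+05 Pa (4 s.f.). Final answer: 2.104e+05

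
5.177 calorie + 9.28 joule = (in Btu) 0.02933. Check: 1 calorie = 4.184 J, so 5.177 calorie = 5.177 * 4.184 = 21.660568 J. 9.28 joule = 9.28 J. Sum: 21.660568 + 9.28 = 30.940568 J. 1 Btu = 1055.0559 J, so 30.940568 J = 30.940568 / 1055.0559 = 0.029326 Btu ≈ 0.02933 Btu (4 s.f.).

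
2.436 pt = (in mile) 5.34e-07. Check: 1 pt = 0.00035277778 m, so 2.436 pt = 2.436 * 0.00035277778 = 0.00085936667 m. 1 mile = 1609.344 m, so 0.00085936667 m = 0.00085936667 / 1609.344 = 5.3398569e-07 mile ≈ 5.34e-07 mile (4 s.f.).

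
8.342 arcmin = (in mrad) 1 arcmin = 0.00029088821 rad, so 8.342 arcmin = 8.342 * 0.00029088821 = 0.0024265894 rad. 1 mrad = 0.001 rad, so 0.0024265894 rad = 0.0024265894 / 0.001 = 2.4265894 mrad ≈ 2.427 mrad (4 s.f.). Final answer: 2.427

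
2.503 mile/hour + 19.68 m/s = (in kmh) 74.88. Check: 1 mile/hour = 0.44704 m/s, so 2.503 mile/hour = 2.503 * 0.44704 = 1.1189411 m/s. 19.68 m/s is already in m/s. Sum: 1.1189411 + 19.68 = 20.798941 m/s. 1 kmh = 0.27777778 m/s, so 20.798941 m/s = 20.798941 / 0.27777778 = 74.876188 kmh ≈ 74.88 kmh (4 s.f.).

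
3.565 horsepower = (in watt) 1 horsepower = 745.69987 W, so 3.565 horsepower = 3.565 * 745.69987 = 2658.42 W. 2658.42 W = 2658.42 watt ≈ 2658 watt (4 s.f.). Final answer: 2658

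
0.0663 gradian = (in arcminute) 1 gradian = 0.015707963 rad, so 0.0663 gradian = 0.0663 * 0.015707963 = 0.001041438 rad. 1 arcminute = 0.00029088821 rad, so 0.001041438 rad = 0.001041438 / 0.00029088821 = 3.5802 arcminute ≈ 3.58 arcminute (4 s.f.). Final answer: 3.58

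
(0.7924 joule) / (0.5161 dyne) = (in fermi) 1.535e+20. Check: 0.7924 joule = 0.7924 J. 1 dyne = 1e-05 N, so 0.5161 dyne = 0.5161 * 1e-05 = 5.161e-06 N. Combine: 0.7924 J / 5.161e-06 N = 153536.14 m. 1 fermi = 1e-15 m, so 153536.14 m = 153536.14 / 1e-15 = 1.5353614e+20 fermi ≈ 1.535e+20 fermi (4 s.f.).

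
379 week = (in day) 1 week = 604800 s, so 379 week = 379 * 604800 = 2.292192e+08 s. 1 day = 86400 s, so 2.292192e+08 s = 2.292192e+08 / 86400 = 2653 day. Final answer: 2653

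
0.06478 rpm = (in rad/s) 0.006784. Check: 1 rpm = 0.10471976 rad/s, so 0.06478 rpm = 0.06478 * 0.10471976 = 0.0067837457 rad/s. Result: 0.0067837457 rad/s ≈ 0.006784 rad/s (4 s.f.).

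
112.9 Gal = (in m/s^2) 1.129. Check: 1 Gal = 0.01 m/s^2, so 112.9 Gal = 112.9 * 0.01 = 1.129 m/s^2. Result: 1.129 m/s^2.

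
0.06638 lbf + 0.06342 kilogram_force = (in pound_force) 1 lbf = 4.4482216 N, so 0.06638 lbf = 0.06638 * 4.4482216 = 0.29527295 N. 1 kilogram_force = 9.80665 N, so 0.06342 kilogram_force = 0.06342 * 9.80665 = 0.62193774 N. Sum: 0.29527295 + 0.62193774 = 0.91721069 N. 1 pound_force = 4.4482216 N, so 0.91721069 N = 0.91721069 / 4.4482216 = 0.20619717 pound_force ≈ 0.2062 pound_force (4 s.f.). Final answer: 0.2062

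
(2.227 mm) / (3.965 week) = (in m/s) 1 mm = 0.001 m, so 2.227 mm = 2.227 * 0.001 = 0.002227 m. 1 week = 604800 s, so 3.965 week = 3.965 * 604800 = 2398032 s. Combine: 0.002227 m / 2398032 s = 9.2867818e-10 m/s. Result: 9.2867818e-10 m/s ≈ 9.287e-10 m/s (4 s.f.). Final answer: 9.287e-10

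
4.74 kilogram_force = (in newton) 46.48. Check: 1 kilogram_force = 9.80665 N, so 4.74 kilogram_force = 4.74 * 9.80665 = 46.483521 N. 46.483521 N = 46.483521 newton ≈ 46.48 newton (4 s.f.).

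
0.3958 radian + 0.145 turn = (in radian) 0.3958 radian = 0.3958 rad. 1 turn = 6.2831853 rad, so 0.145 turn = 0.145 * 6.2831853 = 0.91106187 rad. Sum: 0.3958 + 0.91106187 = 1.3068619 rad. 1.3068619 rad = 1.3068619 radian ≈ 1.307 radian (4 s.f.). Final answer: 1.307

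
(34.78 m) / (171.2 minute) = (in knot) 0.006582. Check: 34.78 m is already in m. 1 minute = 60 s, so 171.2 minute = 171.2 * 60 = 10272 s. Combine: 34.78 m / 10272 s = 0.0033859034 m/s. 1 knot = 0.51444444 m/s, so 0.0033859034 m/s = 0.0033859034 / 0.51444444 = 0.0065816697 knot ≈ 0.006582 knot (4 s.f.).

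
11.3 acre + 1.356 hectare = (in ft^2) 1 acre = 4046.8564 m^2, so 11.3 acre = 11.3 * 4046.8564 = 45729.478 m^2. 1 hectare = 10000 m^2, so 1.356 hectare = 1.356 * 10000 = 13560 m^2. Sum: 45729.478 + 13560 = 59289.478 m^2. 1 ft^2 = 0.09290304 m^2, so 59289.478 m^2 = 59289.478 / 0.09290304 = 638186.63 ft^2 ≈ 6.382e+05 ft^2 (4 s.f.). Final answer: 6.382e+05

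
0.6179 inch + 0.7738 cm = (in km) 1 inch = 0.0254 m, so 0.6179 inch = 0.6179 * 0.0254 = 0.01569466 m. 1 cm = 0.01 m, so 0.7738 cm = 0.7738 * 0.01 = 0.007738 m. Sum: 0.01569466 + 0.007738 = 0.02343266 m. 1 km = 1000 m, so 0.02343266 m = 0.02343266 / 1000 = 2.343266e-05 km ≈ 2.343e-05 km (4 s.f.). Final answer: 2.343e-05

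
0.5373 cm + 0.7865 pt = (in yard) 0.006179. Check: 1 cm = 0.01 m, so 0.5373 cm = 0.5373 * 0.01 = 0.005373 m. 1 pt = 0.00035277778 m, so 0.7865 pt = 0.7865 * 0.00035277778 = 0.00027745972 m. Sum: 0.005373 + 0.00027745972 = 0.0056504597 m. 1 yard = 0.9144 m, so 0.0056504597 m = 0.0056504597 / 0.9144 = 0.0061794179 yard ≈ 0.006179 yard (4 s.f.).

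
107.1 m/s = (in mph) 1 mph = 0.44704 m/s, so 107.1 m/s = 107.1 / 0.44704 = 239.57588 mph ≈ 239.6 mph (4 s.f.). Final answer: 239.6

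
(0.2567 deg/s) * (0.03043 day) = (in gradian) 749.9. Check: 1 deg/s = 0.017453293 rad/s, so 0.2567 deg/s = 0.2567 * 0.017453293 = 0.0044802602 rad/s. 1 day = 86400 s, so 0.03043 day = 0.03043 * 86400 = 2629.152 s. Combine: 0.0044802602 rad/s * 2629.152 s = 11.779285 rad. 1 gradian = 0.015707963 rad, so 11.779285 rad = 11.779285 / 0.015707963 = 749.89258 gradian ≈ 749.9 gradian (4 s.f.).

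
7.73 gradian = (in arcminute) 417.4. Check: 1 gradian = 0.015707963 rad, so 7.73 gradian = 7.73 * 0.015707963 = 0.12142256 rad. 1 arcminute = 0.00029088821 rad, so 0.12142256 rad = 0.12142256 / 0.00029088821 = 417.42 arcminute ≈ 417.4 arcminute (4 s.f.).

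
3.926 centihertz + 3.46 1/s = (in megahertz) 1 centihertz = 0.01 Hz, so 3.926 centihertz = 3.926 * 0.01 = 0.03926 Hz. 3.46 1/s = 3.46 Hz. Sum: 0.03926 + 3.46 = 3.49926 Hz. 1 megahertz = 1000000 Hz, so 3.49926 Hz = 3.49926 / 1000000 = 3.49926e-06 megahertz ≈ 3.499e-06 megahertz (4 s.f.). Final answer: 3.499e-06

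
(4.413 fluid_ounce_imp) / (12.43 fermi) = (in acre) 1 fluid_ounce_imp = 2.8413063e-05 m^3, so 4.413 fluid_ounce_imp = 4.413 * 2.8413063e-05 = 0.00012538684 m^3. 1 fermi = 1e-15 m, so 12.43 fermi = 12.43 * 1e-15 = 1.243e-14 m. Combine: 0.00012538684 m^3 / 1.243e-14 m = 1.0087437e+10 m^2. 1 acre = 4046.8564 m^2, so 1.0087437e+10 m^2 = 1.0087437e+10 / 4046.8564 = 2492660 acre ≈ 2.493e+06 acre (4 s.f.). Final answer: 2.493e+06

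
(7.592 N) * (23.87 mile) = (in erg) 2.916e+12. Check: 7.592 N is already in N. 1 mile = 1609.344 m, so 23.87 mile = 23.87 * 1609.344 = 38415.041 m. Combine: 7.592 N * 38415.041 m = 291646.99 J. 1 erg = 1e-07 J, so 291646.99 J = 291646.99 / 1e-07 = 2.9164699e+12 erg ≈ 2.916e+12 erg (4 s.f.).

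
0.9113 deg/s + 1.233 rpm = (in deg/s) 8.309. Check: 1 deg/s = 0.017453293 rad/s, so 0.9113 deg/s = 0.9113 * 0.017453293 = 0.015905185 rad/s. 1 rpm = 0.10471976 rad/s, so 1.233 rpm = 1.233 * 0.10471976 = 0.12911946 rad/s. Sum: 0.015905185 + 0.12911946 = 0.14502464 rad/s. 1 deg/s = 0.017453293 rad/s, so 0.14502464 rad/s = 0.14502464 / 0.017453293 = 8.3093 deg/s ≈ 8.309 deg/s (4 s.f.).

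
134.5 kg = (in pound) 1 pound = 0.45359237 kg, so 134.5 kg = 134.5 / 0.45359237 = 296.52174 pound ≈ 296.5 pound (4 s.f.). Final answer: 296.5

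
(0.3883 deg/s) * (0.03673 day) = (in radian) 1 deg/s = 0.017453293 rad/s, so 0.3883 deg/s = 0.3883 * 0.017453293 = 0.0067771135 rad/s. 1 day = 86400 s, so 0.03673 day = 0.03673 * 86400 = 3173.472 s. Combine: 0.0067771135 rad/s * 3173.472 s = 21.50698 rad. 21.50698 rad = 21.50698 radian ≈ 21.51 radian (4 s.f.). Final answer: 21.51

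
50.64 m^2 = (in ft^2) 545.1. Check: 1 ft^2 = 0.09290304 m^2, so 50.64 m^2 = 50.64 / 0.09290304 = 545.08442 ft^2 ≈ 545.1 ft^2 (4 s.f.).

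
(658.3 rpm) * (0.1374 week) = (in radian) 5.729e+06. Check: 1 rpm = 0.10471976 rad/s, so 658.3 rpm = 658.3 * 0.10471976 = 68.937015 rad/s. 1 week = 604800 s, so 0.1374 week = 0.1374 * 604800 = 83099.52 s. Combine: 68.937015 rad/s * 83099.52 s = 5728632.8 rad. 5728632.8 rad = 5728632.8 radian ≈ 5.729e+06 radian (4 s.f.).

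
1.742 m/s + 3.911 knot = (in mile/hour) 1.742 m/s is already in m/s. 1 knot = 0.51444444 m/s, so 3.911 knot = 3.911 * 0.51444444 = 2.0119922 m/s. Sum: 1.742 + 2.0119922 = 3.7539922 m/s. 1 mile/hour = 0.44704 m/s, so 3.7539922 m/s = 3.7539922 / 0.44704 = 8.3974414 mile/hour ≈ 8.397 mile/hour (4 s.f.). Final answer: 8.397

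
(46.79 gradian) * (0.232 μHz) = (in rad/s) 1 gradian = 0.015707963 rad, so 46.79 gradian = 46.79 * 0.015707963 = 0.7349756 rad. 1 μHz = 1e-06 Hz, so 0.232 μHz = 0.232 * 1e-06 = 2.32e-07 Hz. Combine: 0.7349756 rad * 2.32e-07 Hz = 1.7051434e-07 rad/s. Result: 1.7051434e-07 rad/s ≈ 1.705e-07 rad/s (4 s.f.). Final answer: 1.705e-07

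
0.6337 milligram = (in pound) 1.397e-06. Check: 1 milligram = 1e-06 kg, so 0.6337 milligram = 0.6337 * 1e-06 = 6.337e-07 kg. 1 pound = 0.45359237 kg, so 6.337e-07 kg = 6.337e-07 / 0.45359237 = 1.3970694e-06 pound ≈ 1.397e-06 pound (4 s.f.).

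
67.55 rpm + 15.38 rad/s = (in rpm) 214.4. Check: 1 rpm = 0.10471976 rad/s, so 67.55 rpm = 67.55 * 0.10471976 = 7.0738195 rad/s. 15.38 rad/s is already in rad/s. Sum: 7.0738195 + 15.38 = 22.453819 rad/s. 1 rpm = 0.10471976 rad/s, so 22.453819 rad/s = 22.453819 / 0.10471976 = 214.41818 rpm ≈ 214.4 rpm (4 s.f.).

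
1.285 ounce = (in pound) 0.08031. Check: 1 ounce = 0.028349523 kg, so 1.285 ounce = 1.285 * 0.028349523 = 0.036429137 kg. 1 pound = 0.45359237 kg, so 0.036429137 kg = 0.036429137 / 0.45359237 = 0.0803125 pound ≈ 0.08031 pound (4 s.f.).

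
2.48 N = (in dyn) 2.48e+05. Check: 1 dyn = 1e-05 N, so 2.48 N = 2.48 / 1e-05 = 248000 dyn ≈ 2.48e+05 dyn (4 s.f.).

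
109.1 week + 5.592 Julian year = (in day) 2806. Check: 1 week = 604800 s, so 109.1 week = 109.1 * 604800 = 65983680 s. 1 Julian year = 31557600 s, so 5.592 Julian year = 5.592 * 31557600 = 1.764701e+08 s. Sum: 65983680 + 1.764701e+08 = 2.4245378e+08 s. 1 day = 86400 s, so 2.4245378e+08 s = 2.4245378e+08 / 86400 = 2806.178 day ≈ 2806 day (4 s.f.).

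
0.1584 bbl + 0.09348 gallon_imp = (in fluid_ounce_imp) 1 bbl = 0.15898729 m^3, so 0.1584 bbl = 0.1584 * 0.15898729 = 0.025183588 m^3. 1 gallon_imp = 0.00454609 m^3, so 0.09348 gallon_imp = 0.09348 * 0.00454609 = 0.00042496849 m^3. Sum: 0.025183588 + 0.00042496849 = 0.025608556 m^3. 1 fluid_ounce_imp = 2.8413063e-05 m^3, so 0.025608556 m^3 = 0.025608556 / 2.8413063e-05 = 901.29517 fluid_ounce_imp ≈ 901.3 fluid_ounce_imp (4 s.f.). Final answer: 901.3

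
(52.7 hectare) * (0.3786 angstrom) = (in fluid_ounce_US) 1 hectare = 10000 m^2, so 52.7 hectare = 52.7 * 10000 = 527000 m^2. 1 angstrom = 1e-10 m, so 0.3786 angstrom = 0.3786 * 1e-10 = 3.786e-11 m. Combine: 527000 m^2 * 3.786e-11 m = 1.995222e-05 m^3. 1 fluid_ounce_US = 2.957353e-05 m^3, so 1.995222e-05 m^3 = 1.995222e-05 / 2.957353e-05 = 0.67466482 fluid_ounce_US ≈ 0.6747 fluid_ounce_US (4 s.f.). Final answer: 0.6747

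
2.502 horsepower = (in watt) 1866. Check: 1 horsepower = 745.69987 W, so 2.502 horsepower = 2.502 * 745.69987 = 1865.7411 W. 1865.7411 W = 1865.7411 watt ≈ 1866 watt (4 s.f.).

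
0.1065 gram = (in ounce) 0.003757. Check: 1 gram = 0.001 kg, so 0.1065 gram = 0.1065 * 0.001 = 0.0001065 kg. 1 ounce = 0.028349523 kg, so 0.0001065 kg = 0.0001065 / 0.028349523 = 0.0037566769 ounce ≈ 0.003757 ounce (4 s.f.).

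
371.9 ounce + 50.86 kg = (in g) 6.14e+04. Check: 1 ounce = 0.028349523 kg, so 371.9 ounce = 371.9 * 0.028349523 = 10.543188 kg. 50.86 kg is already in kg. Sum: 10.543188 + 50.86 = 61.403188 kg. 1 g = 0.001 kg, so 61.403188 kg = 61.403188 / 0.001 = 61403.188 g ≈ 6.14e+04 g (4 s.f.).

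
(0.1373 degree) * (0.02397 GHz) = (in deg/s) 3.291e+06. Check: 1 degree = 0.017453293 rad, so 0.1373 degree = 0.1373 * 0.017453293 = 0.0023963371 rad. 1 GHz = 1e+09 Hz, so 0.02397 GHz = 0.02397 * 1e+09 = 23970000 Hz. Combine: 0.0023963371 rad * 23970000 Hz = 57440.199 rad/s. 1 deg/s = 0.017453293 rad/s, so 57440.199 rad/s = 57440.199 / 0.017453293 = 3291081 deg/s ≈ 3.291e+06 deg/s (4 s.f.).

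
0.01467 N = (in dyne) 1 dyne = 1e-05 N, so 0.01467 N = 0.01467 / 1e-05 = 1467 dyne. Final answer: 1467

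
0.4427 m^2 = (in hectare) 4.427e-05. Check: 1 hectare = 10000 m^2, so 0.4427 m^2 = 0.4427 / 10000 = 4.427e-05 hectare.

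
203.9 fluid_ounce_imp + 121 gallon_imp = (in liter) 555.9. Check: 1 fluid_ounce_imp = 2.8413063e-05 m^3, so 203.9 fluid_ounce_imp = 203.9 * 2.8413063e-05 = 0.0057934234 m^3. 1 gallon_imp = 0.00454609 m^3, so 121 gallon_imp = 121 * 0.00454609 = 0.55007689 m^3. Sum: 0.0057934234 + 0.55007689 = 0.55587031 m^3. 1 liter = 0.001 m^3, so 0.55587031 m^3 = 0.55587031 / 0.001 = 555.87031 liter ≈ 555.9 liter (4 s.f.).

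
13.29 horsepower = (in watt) 9910. Check: 1 horsepower = 745.69987 W, so 13.29 horsepower = 13.29 * 745.69987 = 9910.3513 W. 9910.3513 W = 9910.3513 watt ≈ 9910 watt (4 s.f.).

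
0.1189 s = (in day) 1.376e-06. Check: 1 day = 86400 s, so 0.1189 s = 0.1189 / 86400 = 1.3761574e-06 day ≈ 1.376e-06 day (4 s.f.).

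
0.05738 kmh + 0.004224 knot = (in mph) 0.04052. Check: 1 kmh = 0.27777778 m/s, so 0.05738 kmh = 0.05738 * 0.27777778 = 0.015938889 m/s. 1 knot = 0.51444444 m/s, so 0.004224 knot = 0.004224 * 0.51444444 = 0.0021730133 m/s. Sum: 0.015938889 + 0.0021730133 = 0.018111902 m/s. 1 mph = 0.44704 m/s, so 0.018111902 m/s = 0.018111902 / 0.44704 = 0.040515171 mph ≈ 0.04052 mph (4 s.f.).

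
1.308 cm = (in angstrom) 1.308e+08. Check: 1 cm = 0.01 m, so 1.308 cm = 1.308 * 0.01 = 0.01308 m. 1 angstrom = 1e-10 m, so 0.01308 m = 0.01308 / 1e-10 = 1.308e+08 angstrom.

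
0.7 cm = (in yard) 0.007655. Check: 1 cm = 0.01 m, so 0.7 cm = 0.7 * 0.01 = 0.007 m. 1 yard = 0.9144 m, so 0.007 m = 0.007 / 0.9144 = 0.0076552931 yard ≈ 0.007655 yard (4 s.f.).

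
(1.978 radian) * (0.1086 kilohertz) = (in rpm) 2051. Check: 1.978 radian = 1.978 rad. 1 kilohertz = 1000 Hz, so 0.1086 kilohertz = 0.1086 * 1000 = 108.6 Hz. Combine: 1.978 rad * 108.6 Hz = 214.8108 rad/s. 1 rpm = 0.10471976 rad/s, so 214.8108 rad/s = 214.8108 / 0.10471976 = 2051.292 rpm ≈ 2051 rpm (4 s.f.).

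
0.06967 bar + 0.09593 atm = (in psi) 2.42. Check: 1 bar = 100000 Pa, so 0.06967 bar = 0.06967 * 100000 = 6967 Pa. 1 atm = 101325 Pa, so 0.09593 atm = 0.09593 * 101325 = 9720.1073 Pa. Sum: 6967 + 9720.1073 = 16687.107 Pa. 1 psi = 6894.7573 Pa, so 16687.107 Pa = 16687.107 / 6894.7573 = 2.4202603 psi ≈ 2.42 psi (4 s.f.).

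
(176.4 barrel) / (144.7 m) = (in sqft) 1 barrel = 0.15898729 m^3, so 176.4 barrel = 176.4 * 0.15898729 = 28.045359 m^3. 144.7 m is already in m. Combine: 28.045359 m^3 / 144.7 m = 0.19381727 m^2. 1 sqft = 0.09290304 m^2, so 0.19381727 m^2 = 0.19381727 / 0.09290304 = 2.0862317 sqft ≈ 2.086 sqft (4 s.f.). Final answer: 2.086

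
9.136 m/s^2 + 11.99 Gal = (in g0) 9.136 m/s^2 is already in m/s^2. 1 Gal = 0.01 m/s^2, so 11.99 Gal = 11.99 * 0.01 = 0.1199 m/s^2. Sum: 9.136 + 0.1199 = 9.2559 m/s^2. 1 g0 = 9.80665 m/s^2, so 9.2559 m/s^2 = 9.2559 / 9.80665 = 0.94383913 g0 ≈ 0.9438 g0 (4 s.f.). Final answer: 0.9438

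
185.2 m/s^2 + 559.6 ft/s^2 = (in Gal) 3.558e+04. Check: 185.2 m/s^2 is already in m/s^2. 1 ft/s^2 = 0.3048 m/s^2, so 559.6 ft/s^2 = 559.6 * 0.3048 = 170.56608 m/s^2. Sum: 185.2 + 170.56608 = 355.76608 m/s^2. 1 Gal = 0.01 m/s^2, so 355.76608 m/s^2 = 355.76608 / 0.01 = 35576.608 Gal ≈ 3.558e+04 Gal (4 s.f.).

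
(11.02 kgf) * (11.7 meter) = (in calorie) 1 kgf = 9.80665 N, so 11.02 kgf = 11.02 * 9.80665 = 108.06928 N. 11.7 meter = 11.7 m. Combine: 108.06928 N * 11.7 m = 1264.4106 J. 1 calorie = 4.184 J, so 1264.4106 J = 1264.4106 / 4.184 = 302.20139 calorie ≈ 302.2 calorie (4 s.f.). Final answer: 302.2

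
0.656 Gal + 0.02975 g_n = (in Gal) 1 Gal = 0.01 m/s^2, so 0.656 Gal = 0.656 * 0.01 = 0.00656 m/s^2. 1 g_n = 9.80665 m/s^2, so 0.02975 g_n = 0.02975 * 9.80665 = 0.29174784 m/s^2. Sum: 0.00656 + 0.29174784 = 0.29830784 m/s^2. 1 Gal = 0.01 m/s^2, so 0.29830784 m/s^2 = 0.29830784 / 0.01 = 29.830784 Gal ≈ 29.83 Gal (4 s.f.). Final answer: 29.83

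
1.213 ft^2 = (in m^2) 1 ft^2 = 0.09290304 m^2, so 1.213 ft^2 = 1.213 * 0.09290304 = 0.11269139 m^2. Result: 0.11269139 m^2 ≈ 0.1127 m^2 (4 s.f.). Final answer: 0.1127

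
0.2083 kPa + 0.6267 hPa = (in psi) 0.0393. Check: 1 kPa = 1000 Pa, so 0.2083 kPa = 0.2083 * 1000 = 208.3 Pa. 1 hPa = 100 Pa, so 0.6267 hPa = 0.6267 * 100 = 62.67 Pa. Sum: 208.3 + 62.67 = 270.97 Pa. 1 psi = 6894.7573 Pa, so 270.97 Pa = 270.97 / 6894.7573 = 0.039300876 psi ≈ 0.0393 psi (4 s.f.).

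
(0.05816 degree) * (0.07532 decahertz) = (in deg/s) 1 degree = 0.017453293 rad, so 0.05816 degree = 0.05816 * 0.017453293 = 0.0010150835 rad. 1 decahertz = 10 Hz, so 0.07532 decahertz = 0.07532 * 10 = 0.7532 Hz. Combine: 0.0010150835 rad * 0.7532 Hz = 0.00076456089 rad/s. 1 deg/s = 0.017453293 rad/s, so 0.00076456089 rad/s = 0.00076456089 / 0.017453293 = 0.043806112 deg/s ≈ 0.04381 deg/s (4 s.f.). Final answer: 0.04381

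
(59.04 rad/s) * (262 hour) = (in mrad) 5.569e+10. Check: 59.04 rad/s is already in rad/s. 1 hour = 3600 s, so 262 hour = 262 * 3600 = 943200 s. Combine: 59.04 rad/s * 943200 s = 55686528 rad. 1 mrad = 0.001 rad, so 55686528 rad = 55686528 / 0.001 = 5.5686528e+10 mrad ≈ 5.569e+10 mrad (4 s.f.).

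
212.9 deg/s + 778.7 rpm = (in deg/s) 1 deg/s = 0.017453293 rad/s, so 212.9 deg/s = 212.9 * 0.017453293 = 3.715806 rad/s. 1 rpm = 0.10471976 rad/s, so 778.7 rpm = 778.7 * 0.10471976 = 81.545273 rad/s. Sum: 3.715806 + 81.545273 = 85.261079 rad/s. 1 deg/s = 0.017453293 rad/s, so 85.261079 rad/s = 85.261079 / 0.017453293 = 4885.1 deg/s ≈ 4885 deg/s (4 s.f.). Final answer: 4885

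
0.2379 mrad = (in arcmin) 1 mrad = 0.001 rad, so 0.2379 mrad = 0.2379 * 0.001 = 0.0002379 rad. 1 arcmin = 0.00029088821 rad, so 0.0002379 rad = 0.0002379 / 0.00029088821 = 0.81783996 arcmin ≈ 0.8178 arcmin (4 s.f.). Final answer: 0.8178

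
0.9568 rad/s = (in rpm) 9.137. Check: 1 rpm = 0.10471976 rad/s, so 0.9568 rad/s = 0.9568 / 0.10471976 = 9.136767 rpm ≈ 9.137 rpm (4 s.f.).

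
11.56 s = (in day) 1 day = 86400 s, so 11.56 s = 11.56 / 86400 = 0.0001337963 day ≈ 0.0001338 day (4 s.f.). Final answer: 0.0001338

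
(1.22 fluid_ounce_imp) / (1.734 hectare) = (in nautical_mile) 1 fluid_ounce_imp = 2.8413063e-05 m^3, so 1.22 fluid_ounce_imp = 1.22 * 2.8413063e-05 = 3.4663936e-05 m^3. 1 hectare = 10000 m^2, so 1.734 hectare = 1.734 * 10000 = 17340 m^2. Combine: 3.4663936e-05 m^3 / 17340 m^2 = 1.9990736e-09 m. 1 nautical_mile = 1852 m, so 1.9990736e-09 m = 1.9990736e-09 / 1852 = 1.0794134e-12 nautical_mile ≈ 1.079e-12 nautical_mile (4 s.f.). Final answer: 1.079e-12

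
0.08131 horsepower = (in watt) 1 horsepower = 745.69987 W, so 0.08131 horsepower = 0.08131 * 745.69987 = 60.632857 W. 60.632857 W = 60.632857 watt ≈ 60.63 watt (4 s.f.). Final answer: 60.63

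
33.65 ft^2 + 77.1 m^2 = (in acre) 1 ft^2 = 0.09290304 m^2, so 33.65 ft^2 = 33.65 * 0.09290304 = 3.1261873 m^2. 77.1 m^2 is already in m^2. Sum: 3.1261873 + 77.1 = 80.226187 m^2. 1 acre = 4046.8564 m^2, so 80.226187 m^2 = 80.226187 / 4046.8564 = 0.019824323 acre ≈ 0.01982 acre (4 s.f.). Final answer: 0.01982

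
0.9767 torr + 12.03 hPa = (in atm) 0.01316. Check: 1 torr = 133.32237 Pa, so 0.9767 torr = 0.9767 * 133.32237 = 130.21596 Pa. 1 hPa = 100 Pa, so 12.03 hPa = 12.03 * 100 = 1203 Pa. Sum: 130.21596 + 1203 = 1333.216 Pa. 1 atm = 101325 Pa, so 1333.216 Pa = 1333.216 / 101325 = 0.013157818 atm ≈ 0.01316 atm (4 s.f.).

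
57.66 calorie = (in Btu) 0.2287. Check: 1 calorie = 4.184 J, so 57.66 calorie = 57.66 * 4.184 = 241.24944 J. 1 Btu = 1055.0559 J, so 241.24944 J = 241.24944 / 1055.0559 = 0.22866035 Btu ≈ 0.2287 Btu (4 s.f.).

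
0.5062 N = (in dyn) 1 dyn = 1e-05 N, so 0.5062 N = 0.5062 / 1e-05 = 50620 dyn ≈ 5.062e+04 dyn (4 s.f.). Final answer: 5.062e+04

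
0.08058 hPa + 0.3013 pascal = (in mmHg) 1 hPa = 100 Pa, so 0.08058 hPa = 0.08058 * 100 = 8.058 Pa. 0.3013 pascal = 0.3013 Pa. Sum: 8.058 + 0.3013 = 8.3593 Pa. 1 mmHg = 133.32237 Pa, so 8.3593 Pa = 8.3593 / 133.32237 = 0.062699906 mmHg ≈ 0.0627 mmHg (4 s.f.). Final answer: 0.0627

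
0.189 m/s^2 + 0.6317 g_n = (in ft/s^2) 0.189 m/s^2 is already in m/s^2. 1 g_n = 9.80665 m/s^2, so 0.6317 g_n = 0.6317 * 9.80665 = 6.1948608 m/s^2. Sum: 0.189 + 6.1948608 = 6.3838608 m/s^2. 1 ft/s^2 = 0.3048 m/s^2, so 6.3838608 m/s^2 = 6.3838608 / 0.3048 = 20.944425 ft/s^2 ≈ 20.94 ft/s^2 (4 s.f.). Final answer: 20.94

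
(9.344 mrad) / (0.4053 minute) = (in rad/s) 0.0003842. Check: 1 mrad = 0.001 rad, so 9.344 mrad = 9.344 * 0.001 = 0.009344 rad. 1 minute = 60 s, so 0.4053 minute = 0.4053 * 60 = 24.318 s. Combine: 0.009344 rad / 24.318 s = 0.00038424213 rad/s. Result: 0.00038424213 rad/s ≈ 0.0003842 rad/s (4 s.f.).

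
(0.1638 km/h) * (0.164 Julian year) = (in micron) 1 km/h = 0.27777778 m/s, so 0.1638 km/h = 0.1638 * 0.27777778 = 0.0455 m/s. 1 Julian year = 31557600 s, so 0.164 Julian year = 0.164 * 31557600 = 5175446.4 s. Combine: 0.0455 m/s * 5175446.4 s = 235482.81 m. 1 micron = 1e-06 m, so 235482.81 m = 235482.81 / 1e-06 = 2.3548281e+11 micron ≈ 2.355e+11 micron (4 s.f.). Final answer: 2.355e+11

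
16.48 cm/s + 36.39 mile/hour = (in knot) 1 cm/s = 0.01 m/s, so 16.48 cm/s = 16.48 * 0.01 = 0.1648 m/s. 1 mile/hour = 0.44704 m/s, so 36.39 mile/hour = 36.39 * 0.44704 = 16.267786 m/s. Sum: 0.1648 + 16.267786 = 16.432586 m/s. 1 knot = 0.51444444 m/s, so 16.432586 m/s = 16.432586 / 0.51444444 = 31.942391 knot ≈ 31.94 knot (4 s.f.). Final answer: 31.94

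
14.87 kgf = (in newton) 145.8. Check: 1 kgf = 9.80665 N, so 14.87 kgf = 14.87 * 9.80665 = 145.82489 N. 145.82489 N = 145.82489 newton ≈ 145.8 newton (4 s.f.).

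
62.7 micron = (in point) 0.1777. Check: 1 micron = 1e-06 m, so 62.7 micron = 62.7 * 1e-06 = 6.27e-05 m. 1 point = 0.00035277778 m, so 6.27e-05 m = 6.27e-05 / 0.00035277778 = 0.17773228 point ≈ 0.1777 point (4 s.f.).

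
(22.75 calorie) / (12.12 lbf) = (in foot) 1 calorie = 4.184 J, so 22.75 calorie = 22.75 * 4.184 = 95.186 J. 1 lbf = 4.4482216 N, so 12.12 lbf = 12.12 * 4.4482216 = 53.912446 N. Combine: 95.186 J / 53.912446 N = 1.7655663 m. 1 foot = 0.3048 m, so 1.7655663 m = 1.7655663 / 0.3048 = 5.7925405 foot ≈ 5.793 foot (4 s.f.). Final answer: 5.793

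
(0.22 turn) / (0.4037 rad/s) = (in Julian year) 1.085e-07. Check: 1 turn = 6.2831853 rad, so 0.22 turn = 0.22 * 6.2831853 = 1.3823008 rad. 0.4037 rad/s is already in rad/s. Combine: 1.3823008 rad / 0.4037 rad/s = 3.4240792 s. 1 Julian year = 31557600 s, so 3.4240792 s = 3.4240792 / 31557600 = 1.0850252e-07 Julian year ≈ 1.085e-07 Julian year (4 s.f.).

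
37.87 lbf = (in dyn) 1.685e+07. Check: 1 lbf = 4.4482216 N, so 37.87 lbf = 37.87 * 4.4482216 = 168.45415 N. 1 dyn = 1e-05 N, so 168.45415 N = 168.45415 / 1e-05 = 16845415 dyn ≈ 1.685e+07 dyn (4 s.f.).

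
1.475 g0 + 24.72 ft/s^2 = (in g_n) 1 g0 = 9.80665 m/s^2, so 1.475 g0 = 1.475 * 9.80665 = 14.464809 m/s^2. 1 ft/s^2 = 0.3048 m/s^2, so 24.72 ft/s^2 = 24.72 * 0.3048 = 7.534656 m/s^2. Sum: 14.464809 + 7.534656 = 21.999465 m/s^2. 1 g_n = 9.80665 m/s^2, so 21.999465 m/s^2 = 21.999465 / 9.80665 = 2.2433211 g_n ≈ 2.243 g_n (4 s.f.). Final answer: 2.243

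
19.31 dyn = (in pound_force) 4.341e-05. Check: 1 dyn = 1e-05 N, so 19.31 dyn = 19.31 * 1e-05 = 0.0001931 N. 1 pound_force = 4.4482216 N, so 0.0001931 N = 0.0001931 / 4.4482216 = 4.3410607e-05 pound_force ≈ 4.341e-05 pound_force (4 s.f.).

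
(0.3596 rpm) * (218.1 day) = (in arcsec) 1.464e+11. Check: 1 rpm = 0.10471976 rad/s, so 0.3596 rpm = 0.3596 * 0.10471976 = 0.037657224 rad/s. 1 day = 86400 s, so 218.1 day = 218.1 * 86400 = 18843840 s. Combine: 0.037657224 rad/s * 18843840 s = 709606.7 rad. 1 arcsec = 4.8481368e-06 rad, so 709606.7 rad = 709606.7 / 4.8481368e-06 = 1.4636689e+11 arcsec ≈ 1.464e+11 arcsec (4 s.f.).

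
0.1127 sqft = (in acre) 1 sqft = 0.09290304 m^2, so 0.1127 sqft = 0.1127 * 0.09290304 = 0.010470173 m^2. 1 acre = 4046.8564 m^2, so 0.010470173 m^2 = 0.010470173 / 4046.8564 = 2.587236e-06 acre ≈ 2.587e-06 acre (4 s.f.). Final answer: 2.587e-06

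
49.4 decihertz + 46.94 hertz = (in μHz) 5.188e+07. Check: 1 decihertz = 0.1 Hz, so 49.4 decihertz = 49.4 * 0.1 = 4.94 Hz. 46.94 hertz = 46.94 Hz. Sum: 4.94 + 46.94 = 51.88 Hz. 1 μHz = 1e-06 Hz, so 51.88 Hz = 51.88 / 1e-06 = 51880000 μHz ≈ 5.188e+07 μHz (4 s.f.).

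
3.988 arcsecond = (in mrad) 1 arcsecond = 4.8481368e-06 rad, so 3.988 arcsecond = 3.988 * 4.8481368e-06 = 1.933437e-05 rad. 1 mrad = 0.001 rad, so 1.933437e-05 rad = 1.933437e-05 / 0.001 = 0.01933437 mrad ≈ 0.01933 mrad (4 s.f.). Final answer: 0.01933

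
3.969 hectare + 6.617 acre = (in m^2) 1 hectare = 10000 m^2, so 3.969 hectare = 3.969 * 10000 = 39690 m^2. 1 acre = 4046.8564 m^2, so 6.617 acre = 6.617 * 4046.8564 = 26778.049 m^2. Sum: 39690 + 26778.049 = 66468.049 m^2. Result: 66468.049 m^2 ≈ 6.647e+04 m^2 (4 s.f.). Final answer: 6.647e+04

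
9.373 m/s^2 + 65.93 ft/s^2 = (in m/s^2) 9.373 m/s^2 is already in m/s^2. 1 ft/s^2 = 0.3048 m/s^2, so 65.93 ft/s^2 = 65.93 * 0.3048 = 20.095464 m/s^2. Sum: 9.373 + 20.095464 = 29.468464 m/s^2. Result: 29.468464 m/s^2 ≈ 29.47 m/s^2 (4 s.f.). Final answer: 29.47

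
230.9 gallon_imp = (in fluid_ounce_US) 3.549e+04. Check: 1 gallon_imp = 0.00454609 m^3, so 230.9 gallon_imp = 230.9 * 0.00454609 = 1.0496922 m^3. 1 fluid_ounce_US = 2.957353e-05 m^3, so 1.0496922 m^3 = 1.0496922 / 2.957353e-05 = 35494.315 fluid_ounce_US ≈ 3.549e+04 fluid_ounce_US (4 s.f.).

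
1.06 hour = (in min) 63.6. Check: 1 hour = 3600 s, so 1.06 hour = 1.06 * 3600 = 3816 s. 1 min = 60 s, so 3816 s = 3816 / 60 = 63.6 min.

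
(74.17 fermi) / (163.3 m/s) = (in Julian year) 1.439e-23. Check: 1 fermi = 1e-15 m, so 74.17 fermi = 74.17 * 1e-15 = 7.417e-14 m. 163.3 m/s is already in m/s. Combine: 7.417e-14 m / 163.3 m/s = 4.5419473e-16 s. 1 Julian year = 31557600 s, so 4.5419473e-16 s = 4.5419473e-16 / 31557600 = 1.4392563e-23 Julian year ≈ 1.439e-23 Julian year (4 s.f.).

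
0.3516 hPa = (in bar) 1 hPa = 100 Pa, so 0.3516 hPa = 0.3516 * 100 = 35.16 Pa. 1 bar = 100000 Pa, so 35.16 Pa = 35.16 / 100000 = 0.0003516 bar. Final answer: 0.0003516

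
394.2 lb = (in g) 1.788e+05. Check: 1 lb = 0.45359237 kg, so 394.2 lb = 394.2 * 0.45359237 = 178.80611 kg. 1 g = 0.001 kg, so 178.80611 kg = 178.80611 / 0.001 = 178806.11 g ≈ 1.788e+05 g (4 s.f.).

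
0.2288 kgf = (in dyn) 2.244e+05. Check: 1 kgf = 9.80665 N, so 0.2288 kgf = 0.2288 * 9.80665 = 2.2437615 N. 1 dyn = 1e-05 N, so 2.2437615 N = 2.2437615 / 1e-05 = 224376.15 dyn ≈ 2.244e+05 dyn (4 s.f.).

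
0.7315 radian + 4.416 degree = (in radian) 0.7315 radian = 0.7315 rad. 1 degree = 0.017453293 rad, so 4.416 degree = 4.416 * 0.017453293 = 0.07707374 rad. Sum: 0.7315 + 0.07707374 = 0.80857374 rad. 0.80857374 rad = 0.80857374 radian ≈ 0.8086 radian (4 s.f.). Final answer: 0.8086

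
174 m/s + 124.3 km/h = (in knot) 405.3. Check: 174 m/s is already in m/s. 1 km/h = 0.27777778 m/s, so 124.3 km/h = 124.3 * 0.27777778 = 34.527778 m/s. Sum: 174 + 34.527778 = 208.52778 m/s. 1 knot = 0.51444444 m/s, so 208.52778 m/s = 208.52778 / 0.51444444 = 405.34557 knot ≈ 405.3 knot (4 s.f.).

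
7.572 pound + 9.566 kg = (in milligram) 1 pound = 0.45359237 kg, so 7.572 pound = 7.572 * 0.45359237 = 3.4346014 kg. 9.566 kg is already in kg. Sum: 3.4346014 + 9.566 = 13.000601 kg. 1 milligram = 1e-06 kg, so 13.000601 kg = 13.000601 / 1e-06 = 13000601 milligram ≈ 1.3e+07 milligram (4 s.f.). Final answer: 1.3e+07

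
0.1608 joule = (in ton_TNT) 0.1608 joule = 0.1608 J. 1 ton_TNT = 4.184e+09 J, so 0.1608 J = 0.1608 / 4.184e+09 = 3.8432122e-11 ton_TNT ≈ 3.843e-11 ton_TNT (4 s.f.). Final answer: 3.843e-11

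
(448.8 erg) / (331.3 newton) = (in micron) 0.1355. Check: 1 erg = 1e-07 J, so 448.8 erg = 448.8 * 1e-07 = 4.488e-05 J. 331.3 newton = 331.3 N. Combine: 4.488e-05 J / 331.3 N = 1.3546634e-07 m. 1 micron = 1e-06 m, so 1.3546634e-07 m = 1.3546634e-07 / 1e-06 = 0.13546634 micron ≈ 0.1355 micron (4 s.f.).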